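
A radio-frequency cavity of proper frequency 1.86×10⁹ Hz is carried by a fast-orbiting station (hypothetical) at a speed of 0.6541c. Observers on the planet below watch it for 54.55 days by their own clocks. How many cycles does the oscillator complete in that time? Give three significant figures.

N = 6.63×10¹⁵

γ = 1/√(1 − 0.6541²) = 1/√0.5722 = 1.322
During 54.55 days of lab time, the oscillator's proper time advances by τ = Δt/γ = 54.55/1.322 = 41.26 days = 3.565×10⁶ s.
N = f × τ = 1.86×10⁹ × 3.565×10⁶ = 6.631×10¹⁵.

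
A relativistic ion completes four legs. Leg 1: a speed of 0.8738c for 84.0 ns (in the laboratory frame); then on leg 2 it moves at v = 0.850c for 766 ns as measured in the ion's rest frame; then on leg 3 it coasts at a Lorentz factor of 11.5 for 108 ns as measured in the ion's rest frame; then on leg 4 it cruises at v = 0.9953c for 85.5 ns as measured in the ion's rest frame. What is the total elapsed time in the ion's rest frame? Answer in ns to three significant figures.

Leg 1: γ = 1/√(1 − 0.8738²) = 1/√0.2365 = 2.056; τ_1 = 84.0/2.056 = 40.85 ns.
Leg 2: 766 ns is already measured in the ion's rest frame.
Leg 3: 108 ns is already measured in the ion's rest frame.
Leg 4: 85.5 ns is already measured in the ion's rest frame.
Total: 40.85 + 766.0 + 108.0 + 85.50 ns.

τ = 1000 ns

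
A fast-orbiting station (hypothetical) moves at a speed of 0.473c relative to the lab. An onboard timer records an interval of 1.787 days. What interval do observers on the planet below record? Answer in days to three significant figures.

γ = 1/√(1 − 0.473²) = 1/√0.7763 = 1.135
The interval measured aboard the station is the proper time (both events occur at the same place in that frame); the lab-frame interval is Δt = γτ = 1.135 × 1.787 days.

Δt = 2.03 days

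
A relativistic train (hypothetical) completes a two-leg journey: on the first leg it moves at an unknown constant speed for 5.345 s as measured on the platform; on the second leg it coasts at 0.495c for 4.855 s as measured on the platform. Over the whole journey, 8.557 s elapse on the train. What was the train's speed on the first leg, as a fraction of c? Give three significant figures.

β = 0.584

Leg 1: speed unknown; τ_1 = 5.345/γ_1.
Leg 2: γ = 1/√(1 − 0.495²) = 1/√0.7550 = 1.151; τ_2 = 4.855/1.151 = 4.218 s.
Total proper time: τ_1 + 4.218 = 8.557, so τ_1 = 8.557 − 4.218 = 4.339 s.
γ_1 = 5.345/4.339 = 1.232; β = √(1 − 1/γ²) = √0.3411.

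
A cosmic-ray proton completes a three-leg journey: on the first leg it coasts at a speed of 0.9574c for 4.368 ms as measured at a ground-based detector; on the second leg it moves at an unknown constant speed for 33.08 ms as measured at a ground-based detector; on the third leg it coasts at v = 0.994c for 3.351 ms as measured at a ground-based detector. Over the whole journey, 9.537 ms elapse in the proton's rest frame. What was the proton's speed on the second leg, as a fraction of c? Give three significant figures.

β = 0.971

Leg 1: γ = 1/√(1 − 0.9574²) = 1/√0.08339 = 3.463; τ_1 = 4.368/3.463 = 1.261 ms.
Leg 2: speed unknown; τ_2 = 33.08/γ_2.
Leg 3: γ = 1/√(1 − 0.994²) = 1/√0.01196 = 9.142; τ_3 = 3.351/9.142 = 0.3665 ms.
Total proper time: 1.261 + τ_2 + 0.3665 = 9.537, so τ_2 = 9.537 − 1.628 = 7.909 ms.
γ_2 = 33.08/7.909 = 4.183; β = √(1 − 1/γ²) = √0.9428.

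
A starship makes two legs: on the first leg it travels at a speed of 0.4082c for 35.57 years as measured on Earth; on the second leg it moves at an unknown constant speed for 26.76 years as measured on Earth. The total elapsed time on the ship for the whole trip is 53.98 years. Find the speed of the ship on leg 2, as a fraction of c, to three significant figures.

Leg 1: γ = 1/√(1 − 0.4082²) = 1/√0.8334 = 1.095; τ_1 = 35.57/1.095 = 32.47 years.
Leg 2: speed unknown; τ_2 = 26.76/γ_2.
Total proper time: 32.47 + τ_2 = 53.98, so τ_2 = 53.98 − 32.47 = 21.51 years.
γ_2 = 26.76/21.51 = 1.244; β = √(1 − 1/γ²) = √0.3540.

β = 0.595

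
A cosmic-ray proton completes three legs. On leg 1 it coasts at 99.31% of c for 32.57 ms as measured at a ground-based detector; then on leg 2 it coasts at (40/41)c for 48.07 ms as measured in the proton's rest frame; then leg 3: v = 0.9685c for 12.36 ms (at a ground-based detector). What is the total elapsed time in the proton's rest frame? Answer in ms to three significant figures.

Leg 1: β = 0.9931; γ = 1/√(1 − 0.9931²) = 1/√0.01375 = 8.527; τ_1 = 32.57/8.527 = 3.820 ms.
Leg 2: 48.07 ms is already measured in the proton's rest frame.
Leg 3: γ = 1/√(1 − 0.9685²) = 1/√0.06201 = 4.016; τ_3 = 12.36/4.016 = 3.078 ms.
Total: 3.820 + 48.07 + 3.078 ms.

τ = 55.0 ms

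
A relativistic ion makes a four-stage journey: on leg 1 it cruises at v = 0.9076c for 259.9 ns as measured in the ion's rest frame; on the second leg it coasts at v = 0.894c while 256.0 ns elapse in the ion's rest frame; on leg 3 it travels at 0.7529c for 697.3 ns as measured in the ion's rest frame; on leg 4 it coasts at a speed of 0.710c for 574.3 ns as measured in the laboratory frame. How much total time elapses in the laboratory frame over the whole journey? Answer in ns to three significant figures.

Leg 1: γ = 1/√(1 − 0.9076²) = 1/√0.1763 = 2.382; Δt_1 = 2.382 × 259.9 = 619.1 ns.
Leg 2: γ = 1/√(1 − 0.894²) = 1/√0.2008 = 2.232; Δt_2 = 2.232 × 256.0 = 571.3 ns.
Leg 3: γ = 1/√(1 − 0.7529²) = 1/√0.4331 = 1.519; Δt_3 = 1.519 × 697.3 = 1060 ns.
Leg 4: 574.3 ns is already measured in the laboratory frame.
Total: 619.1 + 571.3 + 1060 + 574.3 ns.

Δt = 2820 ns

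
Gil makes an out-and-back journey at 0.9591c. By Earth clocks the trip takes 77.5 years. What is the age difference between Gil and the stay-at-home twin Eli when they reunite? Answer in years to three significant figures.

γ = 1/√(1 − 0.9591²) = 1/√0.08013 = 3.533
Gil's elapsed proper time: τ = 77.5/3.533 = 21.94 years.
Age gap = Δt − τ = 77.5 − 21.94 years.

Δt − τ = 55.6 years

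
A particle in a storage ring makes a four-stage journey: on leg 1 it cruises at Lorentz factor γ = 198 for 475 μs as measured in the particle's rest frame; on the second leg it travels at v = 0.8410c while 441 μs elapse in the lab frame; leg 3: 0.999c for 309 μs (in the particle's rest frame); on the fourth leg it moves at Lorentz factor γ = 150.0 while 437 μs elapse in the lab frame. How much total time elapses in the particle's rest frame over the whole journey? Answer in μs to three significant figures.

Leg 1: 475 μs is already measured in the particle's rest frame.
Leg 2: γ = 1/√(1 − 0.8410²) = 1/√0.2927 = 1.848; τ_2 = 441/1.848 = 238.6 μs.
Leg 3: 309 μs is already measured in the particle's rest frame.
Leg 4: γ = 150.0; τ_4 = 437/150.0 = 2.913 μs.
Total: 475.0 + 238.6 + 309.0 + 2.913 μs.

τ = 1030 μs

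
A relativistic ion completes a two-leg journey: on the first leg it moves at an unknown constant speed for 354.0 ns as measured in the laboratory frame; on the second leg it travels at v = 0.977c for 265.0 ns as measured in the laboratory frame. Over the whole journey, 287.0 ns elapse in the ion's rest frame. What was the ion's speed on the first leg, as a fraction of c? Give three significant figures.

β = 0.759

Leg 1: speed unknown; τ_1 = 354.0/γ_1.
Leg 2: γ = 1/√(1 − 0.977²) = 1/√0.04547 = 4.690; τ_2 = 265.0/4.690 = 56.51 ns.
Total proper time: τ_1 + 56.51 = 287.0, so τ_1 = 287.0 − 56.51 = 230.5 ns.
γ_1 = 354.0/230.5 = 1.536; β = √(1 − 1/γ²) = √0.5761.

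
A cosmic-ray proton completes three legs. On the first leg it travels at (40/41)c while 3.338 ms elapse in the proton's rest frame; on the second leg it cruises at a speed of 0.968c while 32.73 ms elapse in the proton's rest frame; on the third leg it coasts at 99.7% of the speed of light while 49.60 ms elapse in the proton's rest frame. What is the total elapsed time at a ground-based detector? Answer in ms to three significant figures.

Leg 1: γ = 1/√(1 − (40/41)²) = 41/9 ≈ 4.556; Δt_1 = 4.556 × 3.338 = 15.21 ms.
Leg 2: γ = 1/√(1 − 0.968²) = 1/√0.06298 = 3.985; Δt_2 = 3.985 × 32.73 = 130.4 ms.
Leg 3: β = 0.997; γ = 1/√(1 − 0.997²) = 1/√0.005991 = 12.92; Δt_3 = 12.92 × 49.60 = 640.8 ms.
Total: 15.21 + 130.4 + 640.8 ms.

Δt = 786 ms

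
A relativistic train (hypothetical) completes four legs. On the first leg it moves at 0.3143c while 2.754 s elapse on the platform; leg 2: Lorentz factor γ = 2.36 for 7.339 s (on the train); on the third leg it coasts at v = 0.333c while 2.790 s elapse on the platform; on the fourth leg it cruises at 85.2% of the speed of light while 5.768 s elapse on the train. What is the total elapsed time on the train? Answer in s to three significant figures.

Leg 1: γ = 1/√(1 − 0.3143²) = 1/√0.9012 = 1.053; τ_1 = 2.754/1.053 = 2.614 s.
Leg 2: 7.339 s is already measured on the train.
Leg 3: γ = 1/√(1 − 0.333²) = 1/√0.8891 = 1.061; τ_3 = 2.790/1.061 = 2.631 s.
Leg 4: 5.768 s is already measured on the train.
Total: 2.614 + 7.339 + 2.631 + 5.768 s.

τ = 18.4 s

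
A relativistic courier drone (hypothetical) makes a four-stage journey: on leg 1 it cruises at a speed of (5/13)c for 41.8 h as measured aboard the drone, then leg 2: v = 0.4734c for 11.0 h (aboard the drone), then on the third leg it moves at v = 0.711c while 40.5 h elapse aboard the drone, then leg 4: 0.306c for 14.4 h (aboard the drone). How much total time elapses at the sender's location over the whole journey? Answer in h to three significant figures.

Leg 1: γ = 1/√(1 − (5/13)²) = 13/12 ≈ 1.083; Δt_1 = 1.083 × 41.8 = 45.28 h.
Leg 2: γ = 1/√(1 − 0.4734²) = 1/√0.7759 = 1.135; Δt_2 = 1.135 × 11.0 = 12.49 h.
Leg 3: γ = 1/√(1 − 0.711²) = 1/√0.4945 = 1.422; Δt_3 = 1.422 × 40.5 = 57.59 h.
Leg 4: γ = 1/√(1 − 0.306²) = 1/√0.9064 = 1.050; Δt_4 = 1.050 × 14.4 = 15.13 h.
Total: 45.28 + 12.49 + 57.59 + 15.13 h.

Δt = 130 h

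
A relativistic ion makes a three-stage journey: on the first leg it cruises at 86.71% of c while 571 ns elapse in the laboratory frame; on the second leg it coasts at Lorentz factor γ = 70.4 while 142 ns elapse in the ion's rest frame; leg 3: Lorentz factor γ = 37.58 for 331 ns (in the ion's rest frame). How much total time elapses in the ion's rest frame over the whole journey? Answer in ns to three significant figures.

Leg 1: β = 0.8671; γ = 1/√(1 − 0.8671²) = 1/√0.2481 = 2.007; τ_1 = 571/2.007 = 284.4 ns.
Leg 2: 142 ns is already measured in the ion's rest frame.
Leg 3: 331 ns is already measured in the ion's rest frame.
Total: 284.4 + 142.0 + 331.0 ns.

τ = 757 ns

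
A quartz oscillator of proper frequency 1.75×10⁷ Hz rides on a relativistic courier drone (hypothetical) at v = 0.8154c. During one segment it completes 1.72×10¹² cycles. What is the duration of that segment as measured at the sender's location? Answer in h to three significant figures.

Δt = 47.2 h

γ = 1/√(1 − 0.8154²) = 1/√0.3351 = 1.727
Proper time for N cycles: τ = N/f = 1.72×10¹²/(1.75×10⁷) = 9.829×10⁴ s = 27.30 h.
Lab-frame duration Δt = γτ = 1.727 × 27.30 = 47.16 h.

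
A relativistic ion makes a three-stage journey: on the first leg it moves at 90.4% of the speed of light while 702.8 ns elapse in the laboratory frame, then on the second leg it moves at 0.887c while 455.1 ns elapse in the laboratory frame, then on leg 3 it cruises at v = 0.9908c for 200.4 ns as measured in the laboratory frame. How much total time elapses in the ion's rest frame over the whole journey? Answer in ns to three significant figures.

Leg 1: β = 0.904; γ = 1/√(1 − 0.904²) = 1/√0.1828 = 2.339; τ_1 = 702.8/2.339 = 300.5 ns.
Leg 2: γ = 1/√(1 − 0.887²) = 1/√0.2132 = 2.166; τ_2 = 455.1/2.166 = 210.2 ns.
Leg 3: γ = 1/√(1 − 0.9908²) = 1/√0.01832 = 7.389; τ_3 = 200.4/7.389 = 27.12 ns.
Total: 300.5 + 210.2 + 27.12 ns.

τ = 538 ns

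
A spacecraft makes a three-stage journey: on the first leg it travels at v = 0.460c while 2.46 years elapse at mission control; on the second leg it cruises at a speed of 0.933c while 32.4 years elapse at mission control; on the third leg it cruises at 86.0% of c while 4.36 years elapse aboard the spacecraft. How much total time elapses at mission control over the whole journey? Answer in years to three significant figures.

Leg 1: 2.46 years is already measured at mission control.
Leg 2: 32.4 years is already measured at mission control.
Leg 3: β = 0.860; γ = 1/√(1 − 0.860²) = 1/√0.2604 = 1.960; Δt_3 = 1.960 × 4.36 = 8.544 years.
Total: 2.460 + 32.40 + 8.544 years.

Δt = 43.4 years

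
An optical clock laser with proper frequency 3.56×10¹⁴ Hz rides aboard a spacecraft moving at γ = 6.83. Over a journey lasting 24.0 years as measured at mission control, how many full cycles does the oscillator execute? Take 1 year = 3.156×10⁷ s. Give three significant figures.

N = 3.95×10²²

γ = 6.83
The oscillator's own cycle count is N = f × τ where τ is the proper time aboard the spacecraft. τ = Δt/γ = 24.0/6.830 = 3.514 years = 1.109×10⁸ s.
N = 3.56×10¹⁴ × 1.109×10⁸ = 3.948×10²².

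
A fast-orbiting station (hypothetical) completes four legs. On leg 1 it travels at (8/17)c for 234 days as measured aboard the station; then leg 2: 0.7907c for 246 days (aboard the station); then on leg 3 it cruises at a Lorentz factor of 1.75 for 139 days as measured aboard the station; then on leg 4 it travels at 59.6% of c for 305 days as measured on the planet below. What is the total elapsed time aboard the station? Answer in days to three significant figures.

τ = 864 days

Leg 1: 234 days is already measured aboard the station.
Leg 2: 246 days is already measured aboard the station.
Leg 3: 139 days is already measured aboard the station.
Leg 4: β = 0.596; γ = 1/√(1 − 0.596²) = 1/√0.6448 = 1.245; τ_4 = 305/1.245 = 244.9 days.
Total: 234.0 + 246.0 + 139.0 + 244.9 days.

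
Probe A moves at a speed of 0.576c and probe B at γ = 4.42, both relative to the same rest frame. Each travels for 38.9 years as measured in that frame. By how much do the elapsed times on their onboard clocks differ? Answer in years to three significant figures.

A: γ = 1/√(1 − 0.576²) = 1/√0.6682 = 1.223; τ_A = 38.9/1.223 = 31.80 years.
B: γ = 4.42; τ_B = 38.9/4.420 = 8.801 years.

|τ_A − τ_B| = 23.0 years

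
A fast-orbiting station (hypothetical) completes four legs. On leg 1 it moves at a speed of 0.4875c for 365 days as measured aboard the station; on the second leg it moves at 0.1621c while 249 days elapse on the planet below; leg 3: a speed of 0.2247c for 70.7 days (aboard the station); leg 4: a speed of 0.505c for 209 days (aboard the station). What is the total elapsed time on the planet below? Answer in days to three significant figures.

Leg 1: γ = 1/√(1 − 0.4875²) = 1/√0.7623 = 1.145; Δt_1 = 1.145 × 365 = 418.0 days.
Leg 2: 249 days is already measured on the planet below.
Leg 3: γ = 1/√(1 − 0.2247²) = 1/√0.9495 = 1.026; Δt_3 = 1.026 × 70.7 = 72.56 days.
Leg 4: γ = 1/√(1 − 0.505²) = 1/√0.7450 = 1.159; Δt_4 = 1.159 × 209 = 242.1 days.
Total: 418.0 + 249.0 + 72.56 + 242.1 days.

Δt = 982 days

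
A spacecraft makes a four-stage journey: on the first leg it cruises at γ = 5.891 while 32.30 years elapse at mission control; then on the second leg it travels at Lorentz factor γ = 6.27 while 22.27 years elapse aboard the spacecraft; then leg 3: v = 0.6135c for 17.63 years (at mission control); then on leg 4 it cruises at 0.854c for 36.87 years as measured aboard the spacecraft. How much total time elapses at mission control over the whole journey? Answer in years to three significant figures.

Leg 1: 32.30 years is already measured at mission control.
Leg 2: γ = 6.27; Δt_2 = 6.270 × 22.27 = 139.6 years.
Leg 3: 17.63 years is already measured at mission control.
Leg 4: γ = 1/√(1 − 0.854²) = 1/√0.2707 = 1.922; Δt_4 = 1.922 × 36.87 = 70.87 years.
Total: 32.30 + 139.6 + 17.63 + 70.87 years.

Δt = 260 years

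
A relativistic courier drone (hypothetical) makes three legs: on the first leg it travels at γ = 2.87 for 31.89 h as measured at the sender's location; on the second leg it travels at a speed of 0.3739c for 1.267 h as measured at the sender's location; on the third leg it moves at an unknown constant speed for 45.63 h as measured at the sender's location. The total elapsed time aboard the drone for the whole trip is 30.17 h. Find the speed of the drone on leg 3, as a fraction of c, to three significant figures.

β = 0.920

Leg 1: γ = 2.87; τ_1 = 31.89/2.870 = 11.11 h.
Leg 2: γ = 1/√(1 − 0.3739²) = 1/√0.8602 = 1.078; τ_2 = 1.267/1.078 = 1.175 h.
Leg 3: speed unknown; τ_3 = 45.63/γ_3.
Total proper time: 11.11 + 1.175 + τ_3 = 30.17, so τ_3 = 30.17 − 12.29 = 17.88 h.
γ_3 = 45.63/17.88 = 2.552; β = √(1 − 1/γ²) = √0.8464.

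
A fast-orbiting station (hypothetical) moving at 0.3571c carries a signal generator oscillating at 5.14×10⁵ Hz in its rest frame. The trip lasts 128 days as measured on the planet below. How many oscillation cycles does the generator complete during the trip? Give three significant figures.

N = 5.31×10¹²

γ = 1/√(1 − 0.3571²) = 1/√0.8725 = 1.071
The oscillator's own cycle count is N = f × τ where τ is the proper time aboard the station. τ = Δt/γ = 128/1.071 = 119.6 days = 1.033×10⁷ s.
N = 5.14×10⁵ × 1.033×10⁷ = 5.310×10¹².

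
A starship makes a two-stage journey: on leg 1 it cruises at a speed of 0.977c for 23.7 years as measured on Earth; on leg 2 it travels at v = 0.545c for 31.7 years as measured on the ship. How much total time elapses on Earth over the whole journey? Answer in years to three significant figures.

Δt = 61.5 years

Leg 1: 23.7 years is already measured on Earth.
Leg 2: γ = 1/√(1 − 0.545²) = 1/√0.7030 = 1.193; Δt_2 = 1.193 × 31.7 = 37.81 years.
Total: 23.70 + 37.81 years.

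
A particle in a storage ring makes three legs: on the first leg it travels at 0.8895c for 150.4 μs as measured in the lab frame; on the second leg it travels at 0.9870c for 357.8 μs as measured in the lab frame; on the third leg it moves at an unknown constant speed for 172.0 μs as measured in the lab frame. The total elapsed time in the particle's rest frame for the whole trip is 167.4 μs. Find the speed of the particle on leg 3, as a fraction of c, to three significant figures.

β = 0.971

Leg 1: γ = 1/√(1 − 0.8895²) = 1/√0.2088 = 2.188; τ_1 = 150.4/2.188 = 68.72 μs.
Leg 2: γ = 1/√(1 − 0.9870²) = 1/√0.02583 = 6.222; τ_2 = 357.8/6.222 = 57.51 μs.
Leg 3: speed unknown; τ_3 = 172.0/γ_3.
Total proper time: 68.72 + 57.51 + τ_3 = 167.4, so τ_3 = 167.4 − 126.2 = 41.17 μs.
γ_3 = 172.0/41.17 = 4.178; β = √(1 − 1/γ²) = √0.9427.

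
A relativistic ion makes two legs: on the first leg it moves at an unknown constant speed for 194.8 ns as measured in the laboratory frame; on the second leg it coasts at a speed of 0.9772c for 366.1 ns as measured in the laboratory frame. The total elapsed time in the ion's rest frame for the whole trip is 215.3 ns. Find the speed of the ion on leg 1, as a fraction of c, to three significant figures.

β = 0.708

Leg 1: speed unknown; τ_1 = 194.8/γ_1.
Leg 2: γ = 1/√(1 − 0.9772²) = 1/√0.04508 = 4.710; τ_2 = 366.1/4.710 = 77.73 ns.
Total proper time: τ_1 + 77.73 = 215.3, so τ_1 = 215.3 − 77.73 = 137.6 ns.
γ_1 = 194.8/137.6 = 1.416; β = √(1 − 1/γ²) = √0.5013.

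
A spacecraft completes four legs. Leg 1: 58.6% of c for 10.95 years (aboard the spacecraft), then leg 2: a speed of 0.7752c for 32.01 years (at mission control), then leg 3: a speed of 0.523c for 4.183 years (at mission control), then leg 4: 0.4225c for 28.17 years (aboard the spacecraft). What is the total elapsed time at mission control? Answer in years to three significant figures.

Leg 1: β = 0.586; γ = 1/√(1 − 0.586²) = 1/√0.6566 = 1.234; Δt_1 = 1.234 × 10.95 = 13.51 years.
Leg 2: 32.01 years is already measured at mission control.
Leg 3: 4.183 years is already measured at mission control.
Leg 4: γ = 1/√(1 − 0.4225²) = 1/√0.8215 = 1.103; Δt_4 = 1.103 × 28.17 = 31.08 years.
Total: 13.51 + 32.01 + 4.183 + 31.08 years.

Δt = 80.8 years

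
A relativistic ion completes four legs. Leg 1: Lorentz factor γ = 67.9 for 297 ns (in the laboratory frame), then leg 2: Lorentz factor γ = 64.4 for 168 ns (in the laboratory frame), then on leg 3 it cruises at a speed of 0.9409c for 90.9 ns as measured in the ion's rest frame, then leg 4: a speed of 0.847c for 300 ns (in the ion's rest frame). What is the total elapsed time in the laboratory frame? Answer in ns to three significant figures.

Δt = 1300 ns

Leg 1: 297 ns is already measured in the laboratory frame.
Leg 2: 168 ns is already measured in the laboratory frame.
Leg 3: γ = 1/√(1 − 0.9409²) = 1/√0.1147 = 2.953; Δt_3 = 2.953 × 90.9 = 268.4 ns.
Leg 4: γ = 1/√(1 − 0.847²) = 1/√0.2826 = 1.881; Δt_4 = 1.881 × 300 = 564.3 ns.
Total: 297.0 + 168.0 + 268.4 + 564.3 ns.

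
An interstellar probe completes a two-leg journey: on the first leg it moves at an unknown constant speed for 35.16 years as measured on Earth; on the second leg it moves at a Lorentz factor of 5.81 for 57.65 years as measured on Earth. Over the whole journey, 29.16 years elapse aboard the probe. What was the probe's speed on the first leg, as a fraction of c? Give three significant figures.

β = 0.837

Leg 1: speed unknown; τ_1 = 35.16/γ_1.
Leg 2: γ = 5.81; τ_2 = 57.65/5.810 = 9.923 years.
Total proper time: τ_1 + 9.923 = 29.16, so τ_1 = 29.16 − 9.923 = 19.24 years.
γ_1 = 35.16/19.24 = 1.828; β = √(1 − 1/γ²) = √0.7006.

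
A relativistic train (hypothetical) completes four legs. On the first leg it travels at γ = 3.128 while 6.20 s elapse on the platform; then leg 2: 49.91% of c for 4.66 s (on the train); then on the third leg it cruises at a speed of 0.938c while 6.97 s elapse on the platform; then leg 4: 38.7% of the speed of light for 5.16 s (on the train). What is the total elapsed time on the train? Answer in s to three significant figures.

Leg 1: γ = 3.128; τ_1 = 6.20/3.128 = 1.982 s.
Leg 2: 4.66 s is already measured on the train.
Leg 3: γ = 1/√(1 − 0.938²) = 1/√0.1202 = 2.885; τ_3 = 6.97/2.885 = 2.416 s.
Leg 4: 5.16 s is already measured on the train.
Total: 1.982 + 4.660 + 2.416 + 5.160 s.

τ = 14.2 s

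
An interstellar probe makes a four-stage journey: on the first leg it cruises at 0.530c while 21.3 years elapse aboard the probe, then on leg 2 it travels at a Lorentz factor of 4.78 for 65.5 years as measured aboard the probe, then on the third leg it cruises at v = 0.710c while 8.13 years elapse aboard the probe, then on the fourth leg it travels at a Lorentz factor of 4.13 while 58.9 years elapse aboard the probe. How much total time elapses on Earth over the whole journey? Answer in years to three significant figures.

Leg 1: γ = 1/√(1 − 0.530²) = 1/√0.7191 = 1.179; Δt_1 = 1.179 × 21.3 = 25.12 years.
Leg 2: γ = 4.78; Δt_2 = 4.780 × 65.5 = 313.1 years.
Leg 3: γ = 1/√(1 − 0.710²) = 1/√0.4959 = 1.420; Δt_3 = 1.420 × 8.13 = 11.54 years.
Leg 4: γ = 4.13; Δt_4 = 4.130 × 58.9 = 243.3 years.
Total: 25.12 + 313.1 + 11.54 + 243.3 years.

Δt = 593 years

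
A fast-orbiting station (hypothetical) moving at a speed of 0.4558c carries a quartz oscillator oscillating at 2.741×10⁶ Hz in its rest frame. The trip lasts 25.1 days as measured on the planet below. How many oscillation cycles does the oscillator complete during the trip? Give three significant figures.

N = 5.29×10¹²

γ = 1/√(1 − 0.4558²) = 1/√0.7922 = 1.123
The oscillator's own cycle count is N = f × τ where τ is the proper time aboard the station. τ = Δt/γ = 25.1/1.123 = 22.34 days = 1.930×10⁶ s.
N = 2.741×10⁶ × 1.930×10⁶ = 5.291×10¹².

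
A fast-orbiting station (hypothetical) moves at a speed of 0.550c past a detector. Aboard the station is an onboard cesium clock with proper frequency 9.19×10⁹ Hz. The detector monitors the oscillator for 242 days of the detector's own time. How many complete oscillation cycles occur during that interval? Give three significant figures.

N = 1.60×10¹⁷

γ = 1/√(1 − 0.550²) = 1/√0.6975 = 1.197
During 242 days of lab time, the oscillator's proper time advances by τ = Δt/γ = 242/1.197 = 202.1 days = 1.746×10⁷ s.
N = f × τ = 9.19×10⁹ × 1.746×10⁷ = 1.605×10¹⁷.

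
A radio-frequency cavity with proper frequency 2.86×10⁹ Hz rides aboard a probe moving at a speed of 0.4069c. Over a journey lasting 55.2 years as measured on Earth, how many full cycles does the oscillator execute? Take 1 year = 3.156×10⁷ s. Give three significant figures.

γ = 1/√(1 − 0.4069²) = 1/√0.8344 = 1.095
The oscillator's own cycle count is N = f × τ where τ is the proper time aboard the probe. τ = Δt/γ = 55.2/1.095 = 50.42 years = 1.591×10⁹ s.
N = 2.86×10⁹ × 1.591×10⁹ = 4.551×10¹⁸.

N = 4.55×10¹⁸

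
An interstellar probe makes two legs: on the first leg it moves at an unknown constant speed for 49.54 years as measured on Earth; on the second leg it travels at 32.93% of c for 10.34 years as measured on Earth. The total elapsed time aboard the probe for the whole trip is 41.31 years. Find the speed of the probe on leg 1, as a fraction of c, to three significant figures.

Leg 1: speed unknown; τ_1 = 49.54/γ_1.
Leg 2: β = 0.3293; γ = 1/√(1 − 0.3293²) = 1/√0.8916 = 1.059; τ_2 = 10.34/1.059 = 9.763 years.
Total proper time: τ_1 + 9.763 = 41.31, so τ_1 = 41.31 − 9.763 = 31.55 years.
γ_1 = 49.54/31.55 = 1.570; β = √(1 − 1/γ²) = √0.5945.

β = 0.771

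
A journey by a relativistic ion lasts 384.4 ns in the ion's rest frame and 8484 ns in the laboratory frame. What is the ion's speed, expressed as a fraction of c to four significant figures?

The proper time is measured in the ion's rest frame (both events occur at the ion's location); Δt is measured in the laboratory frame. γ = Δt/τ = 8484/384.4 = 22.07.
β = √(1 − 1/γ²) = √(1 − 0.002053) = √0.9979

β = 0.9990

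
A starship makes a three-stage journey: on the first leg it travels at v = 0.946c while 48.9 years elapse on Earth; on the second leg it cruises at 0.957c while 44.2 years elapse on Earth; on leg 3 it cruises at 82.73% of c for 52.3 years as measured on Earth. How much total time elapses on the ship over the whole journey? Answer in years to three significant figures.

τ = 58.1 years

Leg 1: γ = 1/√(1 − 0.946²) = 1/√0.1051 = 3.085; τ_1 = 48.9/3.085 = 15.85 years.
Leg 2: γ = 1/√(1 − 0.957²) = 1/√0.08415 = 3.447; τ_2 = 44.2/3.447 = 12.82 years.
Leg 3: β = 0.8273; γ = 1/√(1 − 0.8273²) = 1/√0.3156 = 1.780; τ_3 = 52.3/1.780 = 29.38 years.
Total: 15.85 + 12.82 + 29.38 years.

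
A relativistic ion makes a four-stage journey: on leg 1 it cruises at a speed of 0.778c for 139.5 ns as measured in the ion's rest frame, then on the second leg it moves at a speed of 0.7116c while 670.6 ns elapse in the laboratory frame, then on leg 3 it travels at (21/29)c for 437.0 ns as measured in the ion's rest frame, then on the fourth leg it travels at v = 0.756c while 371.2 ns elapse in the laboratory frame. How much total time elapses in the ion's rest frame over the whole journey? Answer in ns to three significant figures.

τ = 1290 ns

Leg 1: 139.5 ns is already measured in the ion's rest frame.
Leg 2: γ = 1/√(1 − 0.7116²) = 1/√0.4936 = 1.423; τ_2 = 670.6/1.423 = 471.2 ns.
Leg 3: 437.0 ns is already measured in the ion's rest frame.
Leg 4: γ = 1/√(1 − 0.756²) = 1/√0.4285 = 1.528; τ_4 = 371.2/1.528 = 243.0 ns.
Total: 139.5 + 471.2 + 437.0 + 243.0 ns.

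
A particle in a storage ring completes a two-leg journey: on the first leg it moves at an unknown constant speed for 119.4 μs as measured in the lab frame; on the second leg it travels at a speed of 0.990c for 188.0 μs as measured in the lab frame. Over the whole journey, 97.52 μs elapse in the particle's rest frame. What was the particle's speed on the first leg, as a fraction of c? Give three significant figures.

β = 0.804

Leg 1: speed unknown; τ_1 = 119.4/γ_1.
Leg 2: γ = 1/√(1 − 0.990²) = 1/√0.01990 = 7.089; τ_2 = 188.0/7.089 = 26.52 μs.
Total proper time: τ_1 + 26.52 = 97.52, so τ_1 = 97.52 − 26.52 = 71.00 μs.
γ_1 = 119.4/71.00 = 1.682; β = √(1 − 1/γ²) = √0.6464.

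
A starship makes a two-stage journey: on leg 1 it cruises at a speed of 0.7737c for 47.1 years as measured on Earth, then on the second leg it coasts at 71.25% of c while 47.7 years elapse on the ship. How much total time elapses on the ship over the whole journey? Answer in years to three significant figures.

τ = 77.5 years

Leg 1: γ = 1/√(1 − 0.7737²) = 1/√0.4014 = 1.578; τ_1 = 47.1/1.578 = 29.84 years.
Leg 2: 47.7 years is already measured on the ship.
Total: 29.84 + 47.70 years.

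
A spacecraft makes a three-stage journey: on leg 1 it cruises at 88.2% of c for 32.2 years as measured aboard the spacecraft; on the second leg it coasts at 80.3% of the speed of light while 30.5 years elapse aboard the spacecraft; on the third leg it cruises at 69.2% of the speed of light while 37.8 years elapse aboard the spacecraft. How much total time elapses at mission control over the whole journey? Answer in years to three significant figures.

Δt = 172 years

Leg 1: β = 0.882; γ = 1/√(1 − 0.882²) = 1/√0.2221 = 2.122; Δt_1 = 2.122 × 32.2 = 68.33 years.
Leg 2: β = 0.803; γ = 1/√(1 − 0.803²) = 1/√0.3552 = 1.678; Δt_2 = 1.678 × 30.5 = 51.18 years.
Leg 3: β = 0.692; γ = 1/√(1 − 0.692²) = 1/√0.5211 = 1.385; Δt_3 = 1.385 × 37.8 = 52.36 years.
Total: 68.33 + 51.18 + 52.36 years.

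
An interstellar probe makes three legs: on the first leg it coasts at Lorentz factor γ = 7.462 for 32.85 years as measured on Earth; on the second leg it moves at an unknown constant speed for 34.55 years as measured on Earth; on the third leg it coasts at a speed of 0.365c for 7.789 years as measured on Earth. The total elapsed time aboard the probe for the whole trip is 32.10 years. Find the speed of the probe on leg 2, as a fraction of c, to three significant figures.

Leg 1: γ = 7.462; τ_1 = 32.85/7.462 = 4.402 years.
Leg 2: speed unknown; τ_2 = 34.55/γ_2.
Leg 3: γ = 1/√(1 − 0.365²) = 1/√0.8668 = 1.074; τ_3 = 7.789/1.074 = 7.252 years.
Total proper time: 4.402 + τ_2 + 7.252 = 32.10, so τ_2 = 32.10 − 11.65 = 20.45 years.
γ_2 = 34.55/20.45 = 1.690; β = √(1 − 1/γ²) = √0.6498.

β = 0.806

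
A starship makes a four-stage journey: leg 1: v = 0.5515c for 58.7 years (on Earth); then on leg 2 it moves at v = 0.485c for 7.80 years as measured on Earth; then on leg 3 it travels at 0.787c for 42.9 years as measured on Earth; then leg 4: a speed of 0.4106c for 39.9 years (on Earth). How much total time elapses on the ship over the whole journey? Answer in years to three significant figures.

τ = 119 years

Leg 1: γ = 1/√(1 − 0.5515²) = 1/√0.6958 = 1.199; τ_1 = 58.7/1.199 = 48.97 years.
Leg 2: γ = 1/√(1 − 0.485²) = 1/√0.7648 = 1.143; τ_2 = 7.80/1.143 = 6.821 years.
Leg 3: γ = 1/√(1 − 0.787²) = 1/√0.3806 = 1.621; τ_3 = 42.9/1.621 = 26.47 years.
Leg 4: γ = 1/√(1 − 0.4106²) = 1/√0.8314 = 1.097; τ_4 = 39.9/1.097 = 36.38 years.
Total: 48.97 + 6.821 + 26.47 + 36.38 years.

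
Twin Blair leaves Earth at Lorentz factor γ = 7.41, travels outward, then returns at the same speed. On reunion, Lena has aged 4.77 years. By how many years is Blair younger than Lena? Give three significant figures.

Δt − τ = 4.13 years

γ = 7.41
Blair's elapsed proper time: τ = 4.77/7.410 = 0.6437 years.
Age gap = Δt − τ = 4.77 − 0.6437 years.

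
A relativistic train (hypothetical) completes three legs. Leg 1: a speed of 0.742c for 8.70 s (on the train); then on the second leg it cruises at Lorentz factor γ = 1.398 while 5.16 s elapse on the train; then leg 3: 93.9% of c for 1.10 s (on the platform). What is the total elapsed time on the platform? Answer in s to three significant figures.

Δt = 21.3 s

Leg 1: γ = 1/√(1 − 0.742²) = 1/√0.4494 = 1.492; Δt_1 = 1.492 × 8.70 = 12.98 s.
Leg 2: γ = 1.398; Δt_2 = 1.398 × 5.16 = 7.214 s.
Leg 3: 1.10 s is already measured on the platform.
Total: 12.98 + 7.214 + 1.100 s.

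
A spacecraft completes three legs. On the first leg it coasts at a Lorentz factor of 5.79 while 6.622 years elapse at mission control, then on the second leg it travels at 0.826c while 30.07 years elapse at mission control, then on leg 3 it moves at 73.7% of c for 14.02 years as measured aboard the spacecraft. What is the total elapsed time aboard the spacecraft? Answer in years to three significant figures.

τ = 32.1 years

Leg 1: γ = 5.79; τ_1 = 6.622/5.790 = 1.144 years.
Leg 2: γ = 1/√(1 − 0.826²) = 1/√0.3177 = 1.774; τ_2 = 30.07/1.774 = 16.95 years.
Leg 3: 14.02 years is already measured aboard the spacecraft.
Total: 1.144 + 16.95 + 14.02 years.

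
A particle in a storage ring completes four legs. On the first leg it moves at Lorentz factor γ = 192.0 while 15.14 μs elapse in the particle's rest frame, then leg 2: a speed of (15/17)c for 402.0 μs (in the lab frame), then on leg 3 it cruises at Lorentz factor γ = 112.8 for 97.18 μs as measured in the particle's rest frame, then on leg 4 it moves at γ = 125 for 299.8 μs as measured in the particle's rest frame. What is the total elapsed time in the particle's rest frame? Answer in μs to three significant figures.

τ = 601 μs

Leg 1: 15.14 μs is already measured in the particle's rest frame.
Leg 2: γ = 1/√(1 − (15/17)²) = 17/8 = 2.125; τ_2 = 402.0/2.125 = 189.2 μs.
Leg 3: 97.18 μs is already measured in the particle's rest frame.
Leg 4: 299.8 μs is already measured in the particle's rest frame.
Total: 15.14 + 189.2 + 97.18 + 299.8 μs.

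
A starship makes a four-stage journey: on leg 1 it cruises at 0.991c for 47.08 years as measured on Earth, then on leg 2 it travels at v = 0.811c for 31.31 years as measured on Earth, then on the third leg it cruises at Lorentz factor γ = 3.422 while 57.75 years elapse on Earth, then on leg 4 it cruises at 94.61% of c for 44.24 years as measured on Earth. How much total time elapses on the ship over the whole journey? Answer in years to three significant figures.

τ = 55.8 years

Leg 1: γ = 1/√(1 − 0.991²) = 1/√0.01792 = 7.470; τ_1 = 47.08/7.470 = 6.302 years.
Leg 2: γ = 1/√(1 − 0.811²) = 1/√0.3423 = 1.709; τ_2 = 31.31/1.709 = 18.32 years.
Leg 3: γ = 3.422; τ_3 = 57.75/3.422 = 16.88 years.
Leg 4: β = 0.9461; γ = 1/√(1 − 0.9461²) = 1/√0.1049 = 3.088; τ_4 = 44.24/3.088 = 14.33 years.
Total: 6.302 + 18.32 + 16.88 + 14.33 years.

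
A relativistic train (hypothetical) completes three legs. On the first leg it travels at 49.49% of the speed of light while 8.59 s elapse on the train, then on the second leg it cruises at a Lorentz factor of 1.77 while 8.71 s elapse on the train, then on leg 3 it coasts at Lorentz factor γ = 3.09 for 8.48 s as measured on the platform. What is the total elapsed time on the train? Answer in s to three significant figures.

Leg 1: 8.59 s is already measured on the train.
Leg 2: 8.71 s is already measured on the train.
Leg 3: γ = 3.09; τ_3 = 8.48/3.090 = 2.744 s.
Total: 8.590 + 8.710 + 2.744 s.

τ = 20.0 s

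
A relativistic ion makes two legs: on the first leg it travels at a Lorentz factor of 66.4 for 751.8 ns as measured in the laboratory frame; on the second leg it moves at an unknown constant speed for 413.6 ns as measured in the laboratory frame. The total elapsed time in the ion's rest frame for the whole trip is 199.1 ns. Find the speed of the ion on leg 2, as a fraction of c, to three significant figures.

Leg 1: γ = 66.4; τ_1 = 751.8/66.40 = 11.32 ns.
Leg 2: speed unknown; τ_2 = 413.6/γ_2.
Total proper time: 11.32 + τ_2 = 199.1, so τ_2 = 199.1 − 11.32 = 187.8 ns.
γ_2 = 413.6/187.8 = 2.203; β = √(1 − 1/γ²) = √0.7939.

β = 0.891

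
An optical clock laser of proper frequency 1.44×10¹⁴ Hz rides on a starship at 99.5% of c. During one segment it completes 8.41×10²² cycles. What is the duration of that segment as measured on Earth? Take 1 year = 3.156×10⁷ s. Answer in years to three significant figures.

β = 0.995; γ = 1/√(1 − 0.995²) = 1/√0.009975 = 10.01
Proper time for N cycles: τ = N/f = 8.41×10²²/(1.44×10¹⁴) = 5.840×10⁸ s = 18.51 years.
Lab-frame duration Δt = γτ = 10.01 × 18.51 = 185.3 years.

Δt = 185 years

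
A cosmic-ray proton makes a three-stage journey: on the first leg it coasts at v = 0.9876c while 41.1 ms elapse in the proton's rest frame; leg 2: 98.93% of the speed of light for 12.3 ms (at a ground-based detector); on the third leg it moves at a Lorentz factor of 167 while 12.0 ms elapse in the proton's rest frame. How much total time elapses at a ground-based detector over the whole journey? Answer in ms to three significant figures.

Leg 1: γ = 1/√(1 − 0.9876²) = 1/√0.02465 = 6.370; Δt_1 = 6.370 × 41.1 = 261.8 ms.
Leg 2: 12.3 ms is already measured at a ground-based detector.
Leg 3: γ = 167; Δt_3 = 167.0 × 12.0 = 2004 ms.
Total: 261.8 + 12.30 + 2004 ms.

Δt = 2280 ms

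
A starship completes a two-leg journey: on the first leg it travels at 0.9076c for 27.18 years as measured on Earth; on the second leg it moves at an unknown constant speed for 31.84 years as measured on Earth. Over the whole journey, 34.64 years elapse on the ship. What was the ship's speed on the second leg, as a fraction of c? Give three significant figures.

Leg 1: γ = 1/√(1 − 0.9076²) = 1/√0.1763 = 2.382; τ_1 = 27.18/2.382 = 11.41 years.
Leg 2: speed unknown; τ_2 = 31.84/γ_2.
Total proper time: 11.41 + τ_2 = 34.64, so τ_2 = 34.64 − 11.41 = 23.23 years.
γ_2 = 31.84/23.23 = 1.371; β = √(1 − 1/γ²) = √0.4678.

β = 0.684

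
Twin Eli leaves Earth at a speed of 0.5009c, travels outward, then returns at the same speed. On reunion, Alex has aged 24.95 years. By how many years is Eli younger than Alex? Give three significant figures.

γ = 1/√(1 − 0.5009²) = 1/√0.7491 = 1.155
Eli's elapsed proper time: τ = 24.95/1.155 = 21.59 years.
Age gap = Δt − τ = 24.95 − 21.59 years.

Δt − τ = 3.36 years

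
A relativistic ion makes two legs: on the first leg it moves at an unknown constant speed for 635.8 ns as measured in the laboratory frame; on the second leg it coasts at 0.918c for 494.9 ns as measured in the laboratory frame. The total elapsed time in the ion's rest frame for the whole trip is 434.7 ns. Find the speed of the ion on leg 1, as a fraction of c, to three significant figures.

β = 0.927

Leg 1: speed unknown; τ_1 = 635.8/γ_1.
Leg 2: γ = 1/√(1 − 0.918²) = 1/√0.1573 = 2.522; τ_2 = 494.9/2.522 = 196.3 ns.
Total proper time: τ_1 + 196.3 = 434.7, so τ_1 = 434.7 − 196.3 = 238.4 ns.
γ_1 = 635.8/238.4 = 2.667; β = √(1 − 1/γ²) = √0.8594.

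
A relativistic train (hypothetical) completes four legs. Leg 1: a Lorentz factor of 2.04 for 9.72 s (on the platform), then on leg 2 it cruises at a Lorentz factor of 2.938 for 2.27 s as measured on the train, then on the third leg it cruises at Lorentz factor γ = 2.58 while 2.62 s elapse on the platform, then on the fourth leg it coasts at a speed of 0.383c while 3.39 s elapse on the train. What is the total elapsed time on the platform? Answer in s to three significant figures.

Δt = 22.7 s

Leg 1: 9.72 s is already measured on the platform.
Leg 2: γ = 2.938; Δt_2 = 2.938 × 2.27 = 6.669 s.
Leg 3: 2.62 s is already measured on the platform.
Leg 4: γ = 1/√(1 − 0.383²) = 1/√0.8533 = 1.083; Δt_4 = 1.083 × 3.39 = 3.670 s.
Total: 9.720 + 6.669 + 2.620 + 3.670 s.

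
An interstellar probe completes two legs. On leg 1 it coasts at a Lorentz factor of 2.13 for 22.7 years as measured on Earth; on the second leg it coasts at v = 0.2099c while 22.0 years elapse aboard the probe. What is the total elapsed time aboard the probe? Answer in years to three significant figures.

τ = 32.7 years

Leg 1: γ = 2.13; τ_1 = 22.7/2.130 = 10.66 years.
Leg 2: 22.0 years is already measured aboard the probe.
Total: 10.66 + 22.00 years.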